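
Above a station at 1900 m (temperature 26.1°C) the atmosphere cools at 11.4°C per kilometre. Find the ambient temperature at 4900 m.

-8.1°C

1900–4900 m, environmental: Δz = 3 km ⇒ ΔT = -34.2°C; T = -8.1°C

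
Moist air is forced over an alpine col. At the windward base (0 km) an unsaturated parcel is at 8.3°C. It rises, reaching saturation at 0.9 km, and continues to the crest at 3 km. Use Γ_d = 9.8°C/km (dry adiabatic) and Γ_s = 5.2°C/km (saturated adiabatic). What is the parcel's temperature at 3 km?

-11.44°C

0–900 m, dry: Δz = 0.9 km ⇒ ΔT = -8.82°C; T = -0.52°C
900–3000 m, saturated: Δz = 2.1 km ⇒ ΔT = -10.92°C; T = -11.44°C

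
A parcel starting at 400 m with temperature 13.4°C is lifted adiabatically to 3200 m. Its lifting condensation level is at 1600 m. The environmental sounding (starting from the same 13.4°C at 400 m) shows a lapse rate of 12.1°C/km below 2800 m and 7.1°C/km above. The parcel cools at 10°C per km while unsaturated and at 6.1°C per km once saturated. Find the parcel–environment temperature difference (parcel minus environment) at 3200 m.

+10.12°C (parcel warmer than environment)

Parcel:
  From 400 m to 1600 m (dry): cools by 10 × 1.2 = 12°C, giving 1.4°C.
  From 1600 m to 3200 m (saturated): cools by 6.1 × 1.6 = 9.76°C, giving -8.36°C.
Environment:
  From 400 m to 2800 m (environment, lower layer): cools by 12.1 × 2.4 = 29.04°C, giving -15.64°C.
  From 2800 m to 3200 m (environment, upper layer): cools by 7.1 × 0.4 = 2.84°C, giving -18.48°C.
T_parcel − T_env = -8.36 − (-18.48) = +10.12°C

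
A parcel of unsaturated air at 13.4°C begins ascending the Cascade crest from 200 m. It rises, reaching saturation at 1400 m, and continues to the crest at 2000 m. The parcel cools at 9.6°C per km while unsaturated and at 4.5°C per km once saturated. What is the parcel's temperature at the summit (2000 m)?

200 → 1400 m (dry, 9.6°C/km): ΔT = -9.6 × 1.2 = -11.52°C → T = 1.88°C
1400 → 2000 m (saturated, 4.5°C/km): ΔT = -4.5 × 0.6 = -2.7°C → T = -0.82°C

-0.82°C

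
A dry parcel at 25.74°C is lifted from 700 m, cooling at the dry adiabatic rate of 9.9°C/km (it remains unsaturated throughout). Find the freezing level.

Height above start = (25.74 − 0) / 9.9 = 2.6 km
Altitude = 700 m + 2600 m = 3300 m

3300 m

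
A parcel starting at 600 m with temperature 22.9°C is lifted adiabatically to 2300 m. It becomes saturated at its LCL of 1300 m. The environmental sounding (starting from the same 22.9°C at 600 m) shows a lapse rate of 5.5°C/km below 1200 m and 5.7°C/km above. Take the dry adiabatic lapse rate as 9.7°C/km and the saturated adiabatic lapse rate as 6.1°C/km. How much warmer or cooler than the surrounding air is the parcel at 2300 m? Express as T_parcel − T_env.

Parcel:
  600 → 1300 m (dry, 9.7°C/km): ΔT = -9.7 × 0.7 = -6.79°C → T = 16.11°C
  1300 → 2300 m (saturated, 6.1°C/km): ΔT = -6.1 × 1 = -6.1°C → T = 10.01°C
Environment:
  600 → 1200 m (environment, lower layer, 5.5°C/km): ΔT = -5.5 × 0.6 = -3.3°C → T = 19.6°C
  1200 → 2300 m (environment, upper layer, 5.7°C/km): ΔT = -5.7 × 1.1 = -6.27°C → T = 13.33°C
T_parcel − T_env = 10.01 − 13.33 = -3.32°C

-3.32°C (parcel cooler than environment)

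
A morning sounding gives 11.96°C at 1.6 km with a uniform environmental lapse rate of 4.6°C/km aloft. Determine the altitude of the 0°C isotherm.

4.2 km

Height above start = (11.96 − 0) / 4.6 = 2.6 km
Altitude = 1600 m + 2600 m = 4200 m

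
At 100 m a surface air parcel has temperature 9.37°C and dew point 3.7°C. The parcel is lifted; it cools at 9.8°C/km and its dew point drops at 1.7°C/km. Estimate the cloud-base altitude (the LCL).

T and T_d converge at 9.8 − 1.7 = 8.1°C per km
Height above start = (9.37 − 3.7) / 8.1 = 0.7 km
LCL altitude = 100 m + 700 m = 800 m

800 m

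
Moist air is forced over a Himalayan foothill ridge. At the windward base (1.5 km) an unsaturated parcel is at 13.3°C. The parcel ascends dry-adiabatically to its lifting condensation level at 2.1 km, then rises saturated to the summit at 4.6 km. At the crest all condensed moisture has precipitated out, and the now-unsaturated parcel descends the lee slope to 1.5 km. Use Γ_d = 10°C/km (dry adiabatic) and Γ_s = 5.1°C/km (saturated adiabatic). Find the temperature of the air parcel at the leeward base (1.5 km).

From 1500 m to 2100 m (dry): cools by 10 × 0.6 = 6°C, giving 7.3°C.
From 2100 m to 4600 m (saturated): cools by 5.1 × 2.5 = 12.75°C, giving -5.45°C.
From 4600 m to 1500 m (dry descent): warms by 10 × 3.1 = 31°C, giving 25.55°C.

25.55°C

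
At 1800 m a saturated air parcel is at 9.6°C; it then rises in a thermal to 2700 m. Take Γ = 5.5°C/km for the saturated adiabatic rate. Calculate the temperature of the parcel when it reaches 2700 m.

1800–2700 m, saturated adiabatic: Δz = 0.9 km ⇒ ΔT = -4.95°C; T = 4.65°C

4.65°C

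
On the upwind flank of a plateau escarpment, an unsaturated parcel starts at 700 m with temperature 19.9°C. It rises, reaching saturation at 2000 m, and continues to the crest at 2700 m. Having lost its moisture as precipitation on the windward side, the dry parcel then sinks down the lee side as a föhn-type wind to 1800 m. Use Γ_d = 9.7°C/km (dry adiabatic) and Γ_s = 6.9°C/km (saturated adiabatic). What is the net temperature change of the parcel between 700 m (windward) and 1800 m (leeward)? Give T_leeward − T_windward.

From 700 m to 2000 m (dry): cools by 9.7 × 1.3 = 12.61°C, giving 7.29°C.
From 2000 m to 2700 m (saturated): cools by 6.9 × 0.7 = 4.83°C, giving 2.46°C.
From 2700 m to 1800 m (dry descent): warms by 9.7 × 0.9 = 8.73°C, giving 11.19°C.
Net change vs windward start: 11.19 − 19.9 = -8.71°C

-8.71°C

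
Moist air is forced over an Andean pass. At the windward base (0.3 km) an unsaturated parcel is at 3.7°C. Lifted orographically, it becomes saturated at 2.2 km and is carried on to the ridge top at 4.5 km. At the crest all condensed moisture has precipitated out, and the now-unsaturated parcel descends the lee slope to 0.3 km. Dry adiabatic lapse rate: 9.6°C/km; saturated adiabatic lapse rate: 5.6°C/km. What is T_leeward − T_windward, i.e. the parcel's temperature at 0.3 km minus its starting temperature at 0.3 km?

+9.2°C

300 → 2200 m (dry, 9.6°C/km): ΔT = -9.6 × 1.9 = -18.24°C → T = -14.54°C
2200 → 4500 m (saturated, 5.6°C/km): ΔT = -5.6 × 2.3 = -12.88°C → T = -27.42°C
4500 → 300 m (dry descent, 9.6°C/km): ΔT = +9.6 × 4.2 = +40.32°C → T = 12.9°C
Net change vs windward start: 12.9 − 3.7 = +9.2°C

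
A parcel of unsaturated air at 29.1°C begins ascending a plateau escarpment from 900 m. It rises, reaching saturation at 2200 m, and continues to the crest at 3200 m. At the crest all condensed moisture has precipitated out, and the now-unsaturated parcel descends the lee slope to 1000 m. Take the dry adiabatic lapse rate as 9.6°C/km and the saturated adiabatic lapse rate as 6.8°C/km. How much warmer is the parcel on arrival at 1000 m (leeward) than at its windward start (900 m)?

+1.84°C

Dry to 2200 m: -9.6 × 1.3 km = -12.48°C, so T = 16.62°C.
Saturated to 3200 m: -6.8 × 1 km = -6.8°C, so T = 9.82°C.
Dry descent to 1000 m: +9.6 × 2.2 km = +21.12°C, so T = 30.94°C.
Net change vs windward start: 30.94 − 29.1 = +1.84°C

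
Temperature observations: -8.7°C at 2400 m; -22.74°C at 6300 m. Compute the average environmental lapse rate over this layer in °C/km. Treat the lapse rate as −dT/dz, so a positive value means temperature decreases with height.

3.6°C/km

Γ = −ΔT/Δz = (-8.7 − (-22.74)) / (6300 − 2400) m
  = 14.04°C / 3.9 km = 3.6°C/km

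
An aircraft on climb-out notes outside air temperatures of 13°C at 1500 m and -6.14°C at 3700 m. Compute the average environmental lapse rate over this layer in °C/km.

Γ = −ΔT/Δz = (13 − (-6.14)) / (3700 − 1500) m
  = 19.14°C / 2.2 km = 8.7°C/km

8.7°C/km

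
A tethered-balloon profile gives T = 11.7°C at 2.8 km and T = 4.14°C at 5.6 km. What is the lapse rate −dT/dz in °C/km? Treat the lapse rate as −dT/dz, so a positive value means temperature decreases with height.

Γ = −ΔT/Δz = (11.7 − 4.14) / (5600 − 2800) m
  = 7.56°C / 2.8 km = 2.7°C/km

2.7°C/km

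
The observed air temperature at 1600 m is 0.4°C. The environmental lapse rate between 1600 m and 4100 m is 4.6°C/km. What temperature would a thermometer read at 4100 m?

-11.1°C

1600–4100 m, environmental: Δz = 2.5 km ⇒ ΔT = -11.5°C; T = -11.1°C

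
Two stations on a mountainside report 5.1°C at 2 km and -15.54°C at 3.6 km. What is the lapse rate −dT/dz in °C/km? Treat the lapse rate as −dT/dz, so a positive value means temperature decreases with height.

12.9°C/km

Γ = −ΔT/Δz = (5.1 − (-15.54)) / (3600 − 2000) m
  = 20.64°C / 1.6 km = 12.9°C/km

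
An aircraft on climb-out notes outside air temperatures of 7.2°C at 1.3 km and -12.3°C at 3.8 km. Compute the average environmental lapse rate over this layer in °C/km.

Γ = −ΔT/Δz = (7.2 − (-12.3)) / (3800 − 1300) m
  = 19.5°C / 2.5 km = 7.8°C/km

7.8°C/km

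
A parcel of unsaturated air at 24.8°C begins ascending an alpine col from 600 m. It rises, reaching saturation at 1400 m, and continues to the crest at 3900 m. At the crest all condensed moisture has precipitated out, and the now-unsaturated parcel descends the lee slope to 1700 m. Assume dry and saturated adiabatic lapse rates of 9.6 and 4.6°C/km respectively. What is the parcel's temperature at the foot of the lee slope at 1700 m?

600–1400 m, dry: Δz = 0.8 km ⇒ ΔT = -7.68°C; T = 17.12°C
1400–3900 m, saturated: Δz = 2.5 km ⇒ ΔT = -11.5°C; T = 5.62°C
3900–1700 m, dry descent: Δz = 2.2 km ⇒ ΔT = +21.12°C; T = 26.74°C

26.74°C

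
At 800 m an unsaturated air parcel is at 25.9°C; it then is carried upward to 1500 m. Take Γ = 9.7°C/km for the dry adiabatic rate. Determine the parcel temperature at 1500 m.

From 800 m to 1500 m (dry adiabatic): cools by 9.7 × 0.7 = 6.79°C, giving 19.11°C.

19.11°C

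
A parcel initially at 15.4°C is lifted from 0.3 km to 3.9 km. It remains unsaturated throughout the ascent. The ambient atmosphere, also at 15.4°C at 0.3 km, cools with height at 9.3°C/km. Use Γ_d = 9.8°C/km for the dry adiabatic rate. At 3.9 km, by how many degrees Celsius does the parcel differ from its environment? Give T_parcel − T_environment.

-1.8°C (parcel cooler than environment)

Parcel:
  Dry to 3900 m: -9.8 × 3.6 km = -35.28°C, so T = -19.88°C.
Environment:
  Environment to 3900 m: -9.3 × 3.6 km = -33.48°C, so T = -18.08°C.
T_parcel − T_env = -19.88 − (-18.08) = -1.8°C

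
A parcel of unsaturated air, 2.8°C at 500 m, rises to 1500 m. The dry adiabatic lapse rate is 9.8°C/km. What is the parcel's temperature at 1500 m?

From 500 m to 1500 m (dry adiabatic): cools by 9.8 × 1 = 9.8°C, giving -7°C.

-7°C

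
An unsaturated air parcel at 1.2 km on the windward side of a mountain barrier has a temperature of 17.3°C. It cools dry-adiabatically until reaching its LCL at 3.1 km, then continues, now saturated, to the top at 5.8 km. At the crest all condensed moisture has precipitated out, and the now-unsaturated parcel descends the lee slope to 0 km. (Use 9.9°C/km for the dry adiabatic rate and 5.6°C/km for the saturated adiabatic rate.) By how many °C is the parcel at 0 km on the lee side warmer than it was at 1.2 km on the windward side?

1200 → 3100 m (dry, 9.9°C/km): ΔT = -9.9 × 1.9 = -18.81°C → T = -1.51°C
3100 → 5800 m (saturated, 5.6°C/km): ΔT = -5.6 × 2.7 = -15.12°C → T = -16.63°C
5800 → 0 m (dry descent, 9.9°C/km): ΔT = +9.9 × 5.8 = +57.42°C → T = 40.79°C
Net change vs windward start: 40.79 − 17.3 = +23.49°C

+23.49°C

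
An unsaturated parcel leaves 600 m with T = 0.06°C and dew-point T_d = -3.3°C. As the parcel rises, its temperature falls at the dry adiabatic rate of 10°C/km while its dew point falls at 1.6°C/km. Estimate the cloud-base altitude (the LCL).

T and T_d converge at 10 − 1.6 = 8.4°C per km
Height above start = (0.06 − (-3.3)) / 8.4 = 0.4 km
LCL altitude = 600 m + 400 m = 1000 m

1000 m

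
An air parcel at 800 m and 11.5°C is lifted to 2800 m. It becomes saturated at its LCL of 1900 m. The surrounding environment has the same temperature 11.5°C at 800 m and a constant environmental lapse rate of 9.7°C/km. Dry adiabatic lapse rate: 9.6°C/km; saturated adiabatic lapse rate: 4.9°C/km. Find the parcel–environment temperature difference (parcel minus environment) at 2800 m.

+4.43°C (parcel warmer than environment)

Parcel:
  From 800 m to 1900 m (dry): cools by 9.6 × 1.1 = 10.56°C, giving 0.94°C.
  From 1900 m to 2800 m (saturated): cools by 4.9 × 0.9 = 4.41°C, giving -3.47°C.
Environment:
  From 800 m to 2800 m (environment): cools by 9.7 × 2 = 19.4°C, giving -7.9°C.
T_parcel − T_env = -3.47 − (-7.9) = +4.43°C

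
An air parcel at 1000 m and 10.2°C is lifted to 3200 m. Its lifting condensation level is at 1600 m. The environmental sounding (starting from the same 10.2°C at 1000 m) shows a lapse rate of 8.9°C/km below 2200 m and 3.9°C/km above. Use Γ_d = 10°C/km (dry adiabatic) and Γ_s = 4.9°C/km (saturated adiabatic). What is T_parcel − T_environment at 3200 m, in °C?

+0.74°C (parcel warmer than environment)

Parcel:
  1000 → 1600 m (dry, 10°C/km): ΔT = -10 × 0.6 = -6°C → T = 4.2°C
  1600 → 3200 m (saturated, 4.9°C/km): ΔT = -4.9 × 1.6 = -7.84°C → T = -3.64°C
Environment:
  1000 → 2200 m (environment, lower layer, 8.9°C/km): ΔT = -8.9 × 1.2 = -10.68°C → T = -0.48°C
  2200 → 3200 m (environment, upper layer, 3.9°C/km): ΔT = -3.9 × 1 = -3.9°C → T = -4.38°C
T_parcel − T_env = -3.64 − (-4.38) = +0.74°C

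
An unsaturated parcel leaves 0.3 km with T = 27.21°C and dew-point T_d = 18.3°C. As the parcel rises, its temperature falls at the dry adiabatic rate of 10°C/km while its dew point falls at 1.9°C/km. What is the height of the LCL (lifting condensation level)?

T and T_d converge at 10 − 1.9 = 8.1°C per km
Height above start = (27.21 − 18.3) / 8.1 = 1.1 km
LCL altitude = 300 m + 1100 m = 1400 m

1.4 km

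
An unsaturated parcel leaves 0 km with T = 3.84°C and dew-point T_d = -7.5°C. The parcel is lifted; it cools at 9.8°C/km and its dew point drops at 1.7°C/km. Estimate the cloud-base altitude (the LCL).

T and T_d converge at 9.8 − 1.7 = 8.1°C per km
Height above start = (3.84 − (-7.5)) / 8.1 = 1.4 km
LCL altitude = 0 m + 1400 m = 1400 m

1.4 km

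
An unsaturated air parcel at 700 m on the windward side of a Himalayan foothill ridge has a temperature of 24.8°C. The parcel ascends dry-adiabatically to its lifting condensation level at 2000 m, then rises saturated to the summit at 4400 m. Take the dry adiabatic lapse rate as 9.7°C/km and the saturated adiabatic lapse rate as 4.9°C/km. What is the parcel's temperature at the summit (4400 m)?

0.43°C

700–2000 m, dry: Δz = 1.3 km ⇒ ΔT = -12.61°C; T = 12.19°C
2000–4400 m, saturated: Δz = 2.4 km ⇒ ΔT = -11.76°C; T = 0.43°C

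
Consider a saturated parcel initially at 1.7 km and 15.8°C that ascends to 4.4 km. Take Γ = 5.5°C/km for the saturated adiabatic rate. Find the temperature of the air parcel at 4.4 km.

1700 → 4400 m (saturated adiabatic, 5.5°C/km): ΔT = -5.5 × 2.7 = -14.85°C → T = 0.95°C

0.95°C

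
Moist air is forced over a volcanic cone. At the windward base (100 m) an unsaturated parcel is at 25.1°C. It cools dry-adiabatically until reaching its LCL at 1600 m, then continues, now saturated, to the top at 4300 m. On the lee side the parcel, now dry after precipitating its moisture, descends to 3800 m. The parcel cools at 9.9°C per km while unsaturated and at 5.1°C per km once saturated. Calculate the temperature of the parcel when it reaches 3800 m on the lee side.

100–1600 m, dry: Δz = 1.5 km ⇒ ΔT = -14.85°C; T = 10.25°C
1600–4300 m, saturated: Δz = 2.7 km ⇒ ΔT = -13.77°C; T = -3.52°C
4300–3800 m, dry descent: Δz = 0.5 km ⇒ ΔT = +4.95°C; T = 1.43°C

1.43°C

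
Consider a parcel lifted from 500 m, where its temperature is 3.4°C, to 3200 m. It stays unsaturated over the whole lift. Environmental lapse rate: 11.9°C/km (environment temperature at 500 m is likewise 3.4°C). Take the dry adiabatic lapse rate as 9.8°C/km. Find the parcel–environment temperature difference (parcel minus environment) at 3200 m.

+5.67°C (parcel warmer than environment)

Parcel:
  From 500 m to 3200 m (dry): cools by 9.8 × 2.7 = 26.46°C, giving -23.06°C.
Environment:
  From 500 m to 3200 m (environment): cools by 11.9 × 2.7 = 32.13°C, giving -28.73°C.
T_parcel − T_env = -23.06 − (-28.73) = +5.67°C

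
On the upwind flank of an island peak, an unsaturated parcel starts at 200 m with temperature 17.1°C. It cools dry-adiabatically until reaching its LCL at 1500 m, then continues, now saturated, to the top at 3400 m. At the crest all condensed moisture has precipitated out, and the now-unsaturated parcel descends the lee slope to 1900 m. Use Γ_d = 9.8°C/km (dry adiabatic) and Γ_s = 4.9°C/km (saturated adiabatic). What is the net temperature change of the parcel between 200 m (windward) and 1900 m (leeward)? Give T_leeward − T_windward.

200–1500 m, dry: Δz = 1.3 km ⇒ ΔT = -12.74°C; T = 4.36°C
1500–3400 m, saturated: Δz = 1.9 km ⇒ ΔT = -9.31°C; T = -4.95°C
3400–1900 m, dry descent: Δz = 1.5 km ⇒ ΔT = +14.7°C; T = 9.75°C
Net change vs windward start: 9.75 − 17.1 = -7.35°C

-7.35°C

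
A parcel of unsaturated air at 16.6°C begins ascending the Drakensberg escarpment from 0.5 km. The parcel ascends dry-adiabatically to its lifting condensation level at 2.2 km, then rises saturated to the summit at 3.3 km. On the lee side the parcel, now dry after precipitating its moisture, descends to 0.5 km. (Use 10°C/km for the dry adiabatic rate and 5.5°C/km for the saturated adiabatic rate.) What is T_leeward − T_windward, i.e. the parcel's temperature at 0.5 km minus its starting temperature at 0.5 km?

+4.95°C

Dry to 2200 m: -10 × 1.7 km = -17°C, so T = -0.4°C.
Saturated to 3300 m: -5.5 × 1.1 km = -6.05°C, so T = -6.45°C.
Dry descent to 500 m: +10 × 2.8 km = +28°C, so T = 21.55°C.
Net change vs windward start: 21.55 − 16.6 = +4.95°C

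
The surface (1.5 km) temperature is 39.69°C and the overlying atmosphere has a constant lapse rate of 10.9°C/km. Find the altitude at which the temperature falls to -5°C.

5.6 km

Height above start = (39.69 − (-5)) / 10.9 = 4.1 km
Altitude = 1500 m + 4100 m = 5600 m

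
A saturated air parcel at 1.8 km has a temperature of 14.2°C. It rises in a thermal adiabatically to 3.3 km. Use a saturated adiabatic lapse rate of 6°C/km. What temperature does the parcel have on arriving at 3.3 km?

5.2°C

Saturated adiabatic to 3300 m: -6 × 1.5 km = -9°C, so T = 5.2°C.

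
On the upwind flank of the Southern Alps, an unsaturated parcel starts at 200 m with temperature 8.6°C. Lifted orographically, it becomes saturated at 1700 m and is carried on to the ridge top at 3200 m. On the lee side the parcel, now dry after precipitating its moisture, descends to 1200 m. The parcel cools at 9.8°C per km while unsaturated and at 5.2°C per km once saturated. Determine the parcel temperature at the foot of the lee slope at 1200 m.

From 200 m to 1700 m (dry): cools by 9.8 × 1.5 = 14.7°C, giving -6.1°C.
From 1700 m to 3200 m (saturated): cools by 5.2 × 1.5 = 7.8°C, giving -13.9°C.
From 3200 m to 1200 m (dry descent): warms by 9.8 × 2 = 19.6°C, giving 5.7°C.

5.7°C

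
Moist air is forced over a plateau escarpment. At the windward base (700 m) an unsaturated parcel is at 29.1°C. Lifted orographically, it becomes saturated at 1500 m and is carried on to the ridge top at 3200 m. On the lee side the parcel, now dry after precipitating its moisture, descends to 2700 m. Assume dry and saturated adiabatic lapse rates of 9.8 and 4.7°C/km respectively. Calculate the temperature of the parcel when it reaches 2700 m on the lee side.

From 700 m to 1500 m (dry): cools by 9.8 × 0.8 = 7.84°C, giving 21.26°C.
From 1500 m to 3200 m (saturated): cools by 4.7 × 1.7 = 7.99°C, giving 13.27°C.
From 3200 m to 2700 m (dry descent): warms by 9.8 × 0.5 = 4.9°C, giving 18.17°C.

18.17°C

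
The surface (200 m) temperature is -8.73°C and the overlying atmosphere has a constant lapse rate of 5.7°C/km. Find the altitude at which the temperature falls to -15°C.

Height above start = (-8.73 − (-15)) / 5.7 = 1.1 km
Altitude = 200 m + 1100 m = 1300 m

1300 m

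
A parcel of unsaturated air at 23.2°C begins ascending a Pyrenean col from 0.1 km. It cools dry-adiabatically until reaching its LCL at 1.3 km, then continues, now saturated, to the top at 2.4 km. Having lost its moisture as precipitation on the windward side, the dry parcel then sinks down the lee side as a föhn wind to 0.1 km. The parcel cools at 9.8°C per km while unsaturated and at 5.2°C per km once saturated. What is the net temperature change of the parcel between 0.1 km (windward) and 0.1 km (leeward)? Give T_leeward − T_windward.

100 → 1300 m (dry, 9.8°C/km): ΔT = -9.8 × 1.2 = -11.76°C → T = 11.44°C
1300 → 2400 m (saturated, 5.2°C/km): ΔT = -5.2 × 1.1 = -5.72°C → T = 5.72°C
2400 → 100 m (dry descent, 9.8°C/km): ΔT = +9.8 × 2.3 = +22.54°C → T = 28.26°C
Net change vs windward start: 28.26 − 23.2 = +5.06°C

+5.06°C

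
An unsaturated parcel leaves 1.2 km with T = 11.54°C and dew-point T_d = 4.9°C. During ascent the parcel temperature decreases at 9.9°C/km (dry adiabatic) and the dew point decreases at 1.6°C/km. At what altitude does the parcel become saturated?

T and T_d converge at 9.9 − 1.6 = 8.3°C per km
Height above start = (11.54 − 4.9) / 8.3 = 0.8 km
LCL altitude = 1200 m + 800 m = 2000 m

2 km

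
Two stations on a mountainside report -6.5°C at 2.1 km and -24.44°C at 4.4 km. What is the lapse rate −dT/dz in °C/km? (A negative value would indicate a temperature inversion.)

7.8°C/km

Γ = −ΔT/Δz = (-6.5 − (-24.44)) / (4400 − 2100) m
  = 17.94°C / 2.3 km = 7.8°C/km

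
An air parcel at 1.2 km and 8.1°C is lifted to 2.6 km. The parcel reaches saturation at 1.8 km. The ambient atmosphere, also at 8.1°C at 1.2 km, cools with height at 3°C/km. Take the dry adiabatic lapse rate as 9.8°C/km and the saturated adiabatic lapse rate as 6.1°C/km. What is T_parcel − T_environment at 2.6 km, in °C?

Parcel:
  1200 → 1800 m (dry, 9.8°C/km): ΔT = -9.8 × 0.6 = -5.88°C → T = 2.22°C
  1800 → 2600 m (saturated, 6.1°C/km): ΔT = -6.1 × 0.8 = -4.88°C → T = -2.66°C
Environment:
  1200 → 2600 m (environment, 3°C/km): ΔT = -3 × 1.4 = -4.2°C → T = 3.9°C
T_parcel − T_env = -2.66 − 3.9 = -6.56°C

-6.56°C (parcel cooler than environment)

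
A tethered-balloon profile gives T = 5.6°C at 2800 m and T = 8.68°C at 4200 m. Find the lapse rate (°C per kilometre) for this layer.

Γ = −ΔT/Δz = (5.6 − 8.68) / (4200 − 2800) m
  = -3.08°C / 1.4 km = -2.2°C/km

-2.2°C/km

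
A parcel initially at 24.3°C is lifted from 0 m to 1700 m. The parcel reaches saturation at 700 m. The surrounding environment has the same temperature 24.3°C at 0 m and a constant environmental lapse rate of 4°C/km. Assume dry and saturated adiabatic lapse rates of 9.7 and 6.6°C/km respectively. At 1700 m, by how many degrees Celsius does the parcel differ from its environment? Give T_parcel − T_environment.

-6.59°C (parcel cooler than environment)

Parcel:
  Dry to 700 m: -9.7 × 0.7 km = -6.79°C, so T = 17.51°C.
  Saturated to 1700 m: -6.6 × 1 km = -6.6°C, so T = 10.91°C.
Environment:
  Environment to 1700 m: -4 × 1.7 km = -6.8°C, so T = 17.5°C.
T_parcel − T_env = 10.91 − 17.5 = -6.59°C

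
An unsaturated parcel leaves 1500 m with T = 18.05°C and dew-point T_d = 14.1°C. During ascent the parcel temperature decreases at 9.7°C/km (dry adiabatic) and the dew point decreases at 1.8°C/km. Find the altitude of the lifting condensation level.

T and T_d converge at 9.7 − 1.8 = 7.9°C per km
Height above start = (18.05 − 14.1) / 7.9 = 0.5 km
LCL altitude = 1500 m + 500 m = 2000 m

2000 m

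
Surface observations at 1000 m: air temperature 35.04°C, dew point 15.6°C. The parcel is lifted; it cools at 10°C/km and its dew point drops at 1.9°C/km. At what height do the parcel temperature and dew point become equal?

T and T_d converge at 10 − 1.9 = 8.1°C per km
Height above start = (35.04 − 15.6) / 8.1 = 2.4 km
LCL altitude = 1000 m + 2400 m = 3400 m

3400 m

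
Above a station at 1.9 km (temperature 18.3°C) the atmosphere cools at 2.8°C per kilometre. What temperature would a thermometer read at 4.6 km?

From 1900 m to 4600 m (environmental): cools by 2.8 × 2.7 = 7.56°C, giving 10.74°C.

10.74°C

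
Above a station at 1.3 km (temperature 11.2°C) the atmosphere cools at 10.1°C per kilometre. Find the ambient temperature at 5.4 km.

-30.21°C

1300 → 5400 m (environmental, 10.1°C/km): ΔT = -10.1 × 4.1 = -41.41°C → T = -30.21°C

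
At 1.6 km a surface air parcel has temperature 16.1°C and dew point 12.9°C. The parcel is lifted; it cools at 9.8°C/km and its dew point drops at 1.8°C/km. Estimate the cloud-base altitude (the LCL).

2 km

T and T_d converge at 9.8 − 1.8 = 8°C per km
Height above start = (16.1 − 12.9) / 8 = 0.4 km
LCL altitude = 1600 m + 400 m = 2000 m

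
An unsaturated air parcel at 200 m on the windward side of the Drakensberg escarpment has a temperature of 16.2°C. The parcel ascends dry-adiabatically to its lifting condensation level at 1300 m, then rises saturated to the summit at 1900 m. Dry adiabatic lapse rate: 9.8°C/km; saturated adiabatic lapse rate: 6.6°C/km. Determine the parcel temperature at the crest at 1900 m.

200 → 1300 m (dry, 9.8°C/km): ΔT = -9.8 × 1.1 = -10.78°C → T = 5.42°C
1300 → 1900 m (saturated, 6.6°C/km): ΔT = -6.6 × 0.6 = -3.96°C → T = 1.46°C

1.46°C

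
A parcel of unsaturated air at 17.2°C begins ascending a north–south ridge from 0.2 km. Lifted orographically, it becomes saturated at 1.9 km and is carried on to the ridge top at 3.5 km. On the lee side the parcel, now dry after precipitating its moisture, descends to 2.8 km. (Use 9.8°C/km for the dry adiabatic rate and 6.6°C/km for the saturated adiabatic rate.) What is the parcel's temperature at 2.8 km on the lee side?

Dry to 1900 m: -9.8 × 1.7 km = -16.66°C, so T = 0.54°C.
Saturated to 3500 m: -6.6 × 1.6 km = -10.56°C, so T = -10.02°C.
Dry descent to 2800 m: +9.8 × 0.7 km = +6.86°C, so T = -3.16°C.

-3.16°C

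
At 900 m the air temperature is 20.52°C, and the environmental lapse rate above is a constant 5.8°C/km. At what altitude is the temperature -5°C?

Height above start = (20.52 − (-5)) / 5.8 = 4.4 km
Altitude = 900 m + 4400 m = 5300 m

5300 m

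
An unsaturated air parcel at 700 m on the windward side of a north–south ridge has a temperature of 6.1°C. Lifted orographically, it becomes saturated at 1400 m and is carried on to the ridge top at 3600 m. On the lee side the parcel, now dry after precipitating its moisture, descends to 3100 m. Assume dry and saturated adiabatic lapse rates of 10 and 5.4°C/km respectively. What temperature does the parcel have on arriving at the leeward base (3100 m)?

-7.78°C

From 700 m to 1400 m (dry): cools by 10 × 0.7 = 7°C, giving -0.9°C.
From 1400 m to 3600 m (saturated): cools by 5.4 × 2.2 = 11.88°C, giving -12.78°C.
From 3600 m to 3100 m (dry descent): warms by 10 × 0.5 = 5°C, giving -7.78°C.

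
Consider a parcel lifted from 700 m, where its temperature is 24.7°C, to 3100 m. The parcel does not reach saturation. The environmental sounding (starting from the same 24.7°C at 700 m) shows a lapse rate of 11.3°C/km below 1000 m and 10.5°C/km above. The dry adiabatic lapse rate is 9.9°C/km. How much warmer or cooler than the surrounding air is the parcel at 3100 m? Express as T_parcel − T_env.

+1.68°C (parcel warmer than environment)

Parcel:
  Dry to 3100 m: -9.9 × 2.4 km = -23.76°C, so T = 0.94°C.
Environment:
  Environment, lower layer to 1000 m: -11.3 × 0.3 km = -3.39°C, so T = 21.31°C.
  Environment, upper layer to 3100 m: -10.5 × 2.1 km = -22.05°C, so T = -0.74°C.
T_parcel − T_env = 0.94 − (-0.74) = +1.68°C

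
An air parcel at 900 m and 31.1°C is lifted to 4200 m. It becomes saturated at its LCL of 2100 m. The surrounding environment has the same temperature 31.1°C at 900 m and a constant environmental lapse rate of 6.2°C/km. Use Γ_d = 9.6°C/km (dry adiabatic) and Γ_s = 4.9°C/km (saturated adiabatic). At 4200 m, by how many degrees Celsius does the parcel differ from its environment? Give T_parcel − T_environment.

Parcel:
  From 900 m to 2100 m (dry): cools by 9.6 × 1.2 = 11.52°C, giving 19.58°C.
  From 2100 m to 4200 m (saturated): cools by 4.9 × 2.1 = 10.29°C, giving 9.29°C.
Environment:
  From 900 m to 4200 m (environment): cools by 6.2 × 3.3 = 20.46°C, giving 10.64°C.
T_parcel − T_env = 9.29 − 10.64 = -1.35°C

-1.35°C (parcel cooler than environment)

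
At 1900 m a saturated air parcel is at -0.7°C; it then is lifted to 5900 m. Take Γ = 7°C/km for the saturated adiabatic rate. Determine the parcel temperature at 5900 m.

1900–5900 m, saturated adiabatic: Δz = 4 km ⇒ ΔT = -28°C; T = -28.7°C

-28.7°C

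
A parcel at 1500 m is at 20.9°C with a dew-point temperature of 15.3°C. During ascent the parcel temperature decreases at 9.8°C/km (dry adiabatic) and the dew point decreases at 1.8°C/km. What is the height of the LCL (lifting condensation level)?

2200 m

T and T_d converge at 9.8 − 1.8 = 8°C per km
Height above start = (20.9 − 15.3) / 8 = 0.7 km
LCL altitude = 1500 m + 700 m = 2200 m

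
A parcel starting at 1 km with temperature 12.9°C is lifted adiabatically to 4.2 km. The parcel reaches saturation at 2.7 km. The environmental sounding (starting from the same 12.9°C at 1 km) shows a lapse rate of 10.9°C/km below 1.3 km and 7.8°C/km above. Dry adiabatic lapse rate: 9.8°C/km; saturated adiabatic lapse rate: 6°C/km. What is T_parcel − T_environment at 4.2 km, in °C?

Parcel:
  1000 → 2700 m (dry, 9.8°C/km): ΔT = -9.8 × 1.7 = -16.66°C → T = -3.76°C
  2700 → 4200 m (saturated, 6°C/km): ΔT = -6 × 1.5 = -9°C → T = -12.76°C
Environment:
  1000 → 1300 m (environment, lower layer, 10.9°C/km): ΔT = -10.9 × 0.3 = -3.27°C → T = 9.63°C
  1300 → 4200 m (environment, upper layer, 7.8°C/km): ΔT = -7.8 × 2.9 = -22.62°C → T = -12.99°C
T_parcel − T_env = -12.76 − (-12.99) = +0.23°C

+0.23°C (parcel warmer than environment)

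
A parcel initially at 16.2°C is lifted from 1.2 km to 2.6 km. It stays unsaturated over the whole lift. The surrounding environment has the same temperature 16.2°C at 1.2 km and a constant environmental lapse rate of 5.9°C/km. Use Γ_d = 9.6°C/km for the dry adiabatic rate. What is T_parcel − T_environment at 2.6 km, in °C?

Parcel:
  1200 → 2600 m (dry, 9.6°C/km): ΔT = -9.6 × 1.4 = -13.44°C → T = 2.76°C
Environment:
  1200 → 2600 m (environment, 5.9°C/km): ΔT = -5.9 × 1.4 = -8.26°C → T = 7.94°C
T_parcel − T_env = 2.76 − 7.94 = -5.18°C

-5.18°C (parcel cooler than environment)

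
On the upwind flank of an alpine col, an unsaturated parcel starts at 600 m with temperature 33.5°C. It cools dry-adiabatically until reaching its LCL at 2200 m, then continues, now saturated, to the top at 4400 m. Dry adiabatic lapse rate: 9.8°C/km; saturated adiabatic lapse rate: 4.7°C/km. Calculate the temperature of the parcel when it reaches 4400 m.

7.48°C

600–2200 m, dry: Δz = 1.6 km ⇒ ΔT = -15.68°C; T = 17.82°C
2200–4400 m, saturated: Δz = 2.2 km ⇒ ΔT = -10.34°C; T = 7.48°C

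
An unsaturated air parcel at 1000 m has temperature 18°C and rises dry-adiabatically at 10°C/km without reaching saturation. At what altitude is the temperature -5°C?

Height above start = (18 − (-5)) / 10 = 2.3 km
Altitude = 1000 m + 2300 m = 3300 m

3300 m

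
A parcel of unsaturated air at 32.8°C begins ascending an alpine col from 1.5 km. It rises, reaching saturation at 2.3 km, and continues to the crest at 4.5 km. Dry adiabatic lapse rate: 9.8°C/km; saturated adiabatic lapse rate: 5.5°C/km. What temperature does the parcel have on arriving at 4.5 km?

1500 → 2300 m (dry, 9.8°C/km): ΔT = -9.8 × 0.8 = -7.84°C → T = 24.96°C
2300 → 4500 m (saturated, 5.5°C/km): ΔT = -5.5 × 2.2 = -12.1°C → T = 12.86°C

12.86°C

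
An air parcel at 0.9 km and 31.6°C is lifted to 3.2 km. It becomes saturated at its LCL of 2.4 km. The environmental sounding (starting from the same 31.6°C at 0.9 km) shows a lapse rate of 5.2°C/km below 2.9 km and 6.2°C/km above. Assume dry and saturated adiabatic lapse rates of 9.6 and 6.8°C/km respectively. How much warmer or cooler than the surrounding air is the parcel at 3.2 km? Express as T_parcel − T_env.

-7.58°C (parcel cooler than environment)

Parcel:
  900 → 2400 m (dry, 9.6°C/km): ΔT = -9.6 × 1.5 = -14.4°C → T = 17.2°C
  2400 → 3200 m (saturated, 6.8°C/km): ΔT = -6.8 × 0.8 = -5.44°C → T = 11.76°C
Environment:
  900 → 2900 m (environment, lower layer, 5.2°C/km): ΔT = -5.2 × 2 = -10.4°C → T = 21.2°C
  2900 → 3200 m (environment, upper layer, 6.2°C/km): ΔT = -6.2 × 0.3 = -1.86°C → T = 19.34°C
T_parcel − T_env = 11.76 − 19.34 = -7.58°C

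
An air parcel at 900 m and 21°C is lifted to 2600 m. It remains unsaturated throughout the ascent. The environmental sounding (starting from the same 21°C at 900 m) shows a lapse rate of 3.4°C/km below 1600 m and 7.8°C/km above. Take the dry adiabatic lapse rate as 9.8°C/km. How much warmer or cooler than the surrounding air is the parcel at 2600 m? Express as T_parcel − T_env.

Parcel:
  900–2600 m, dry: Δz = 1.7 km ⇒ ΔT = -16.66°C; T = 4.34°C
Environment:
  900–1600 m, environment, lower layer: Δz = 0.7 km ⇒ ΔT = -2.38°C; T = 18.62°C
  1600–2600 m, environment, upper layer: Δz = 1 km ⇒ ΔT = -7.8°C; T = 10.82°C
T_parcel − T_env = 4.34 − 10.82 = -6.48°C

-6.48°C (parcel cooler than environment)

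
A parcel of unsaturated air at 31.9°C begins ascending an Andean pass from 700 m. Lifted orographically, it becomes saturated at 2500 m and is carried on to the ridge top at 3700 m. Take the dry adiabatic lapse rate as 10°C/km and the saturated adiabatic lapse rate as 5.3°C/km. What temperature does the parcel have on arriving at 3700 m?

7.54°C

Dry to 2500 m: -10 × 1.8 km = -18°C, so T = 13.9°C.
Saturated to 3700 m: -5.3 × 1.2 km = -6.36°C, so T = 7.54°C.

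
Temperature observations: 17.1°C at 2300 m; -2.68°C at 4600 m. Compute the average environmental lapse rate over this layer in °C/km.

8.6°C/km

Γ = −ΔT/Δz = (17.1 − (-2.68)) / (4600 − 2300) m
  = 19.78°C / 2.3 km = 8.6°C/km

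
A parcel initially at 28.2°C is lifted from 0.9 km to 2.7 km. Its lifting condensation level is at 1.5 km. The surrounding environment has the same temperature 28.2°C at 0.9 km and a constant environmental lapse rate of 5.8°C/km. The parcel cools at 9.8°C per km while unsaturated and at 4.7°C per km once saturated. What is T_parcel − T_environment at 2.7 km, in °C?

Parcel:
  900 → 1500 m (dry, 9.8°C/km): ΔT = -9.8 × 0.6 = -5.88°C → T = 22.32°C
  1500 → 2700 m (saturated, 4.7°C/km): ΔT = -4.7 × 1.2 = -5.64°C → T = 16.68°C
Environment:
  900 → 2700 m (environment, 5.8°C/km): ΔT = -5.8 × 1.8 = -10.44°C → T = 17.76°C
T_parcel − T_env = 16.68 − 17.76 = -1.08°C

-1.08°C (parcel cooler than environment)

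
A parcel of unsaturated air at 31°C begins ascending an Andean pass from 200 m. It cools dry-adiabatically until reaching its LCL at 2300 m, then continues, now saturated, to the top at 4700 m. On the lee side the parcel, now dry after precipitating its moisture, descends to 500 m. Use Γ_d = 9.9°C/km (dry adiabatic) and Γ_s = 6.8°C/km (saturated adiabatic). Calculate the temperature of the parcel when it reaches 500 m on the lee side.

35.47°C

From 200 m to 2300 m (dry): cools by 9.9 × 2.1 = 20.79°C, giving 10.21°C.
From 2300 m to 4700 m (saturated): cools by 6.8 × 2.4 = 16.32°C, giving -6.11°C.
From 4700 m to 500 m (dry descent): warms by 9.9 × 4.2 = 41.58°C, giving 35.47°C.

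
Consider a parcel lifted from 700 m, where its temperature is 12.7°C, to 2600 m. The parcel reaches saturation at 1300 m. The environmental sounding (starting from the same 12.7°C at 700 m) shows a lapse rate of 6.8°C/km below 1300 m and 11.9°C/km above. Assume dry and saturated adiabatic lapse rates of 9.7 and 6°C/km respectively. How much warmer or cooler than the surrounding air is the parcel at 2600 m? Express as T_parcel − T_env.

Parcel:
  700 → 1300 m (dry, 9.7°C/km): ΔT = -9.7 × 0.6 = -5.82°C → T = 6.88°C
  1300 → 2600 m (saturated, 6°C/km): ΔT = -6 × 1.3 = -7.8°C → T = -0.92°C
Environment:
  700 → 1300 m (environment, lower layer, 6.8°C/km): ΔT = -6.8 × 0.6 = -4.08°C → T = 8.62°C
  1300 → 2600 m (environment, upper layer, 11.9°C/km): ΔT = -11.9 × 1.3 = -15.47°C → T = -6.85°C
T_parcel − T_env = -0.92 − (-6.85) = +5.93°C

+5.93°C (parcel warmer than environment)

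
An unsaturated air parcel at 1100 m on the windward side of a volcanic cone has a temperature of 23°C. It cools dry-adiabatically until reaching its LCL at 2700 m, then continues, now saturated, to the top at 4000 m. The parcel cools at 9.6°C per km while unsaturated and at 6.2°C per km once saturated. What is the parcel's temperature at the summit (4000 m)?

-0.42°C

1100 → 2700 m (dry, 9.6°C/km): ΔT = -9.6 × 1.6 = -15.36°C → T = 7.64°C
2700 → 4000 m (saturated, 6.2°C/km): ΔT = -6.2 × 1.3 = -8.06°C → T = -0.42°C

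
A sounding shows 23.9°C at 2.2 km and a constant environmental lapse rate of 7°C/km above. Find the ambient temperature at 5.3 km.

Environmental to 5300 m: -7 × 3.1 km = -21.7°C, so T = 2.2°C.

2.2°C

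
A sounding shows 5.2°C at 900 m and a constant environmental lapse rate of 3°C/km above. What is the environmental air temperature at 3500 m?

-2.6°C

900 → 3500 m (environmental, 3°C/km): ΔT = -3 × 2.6 = -7.8°C → T = -2.6°C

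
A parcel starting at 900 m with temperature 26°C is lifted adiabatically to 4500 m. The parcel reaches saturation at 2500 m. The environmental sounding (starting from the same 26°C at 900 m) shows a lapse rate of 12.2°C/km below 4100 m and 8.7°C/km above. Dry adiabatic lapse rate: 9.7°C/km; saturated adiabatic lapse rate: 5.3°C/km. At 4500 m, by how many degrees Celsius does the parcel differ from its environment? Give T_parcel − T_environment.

+16.4°C (parcel warmer than environment)

Parcel:
  From 900 m to 2500 m (dry): cools by 9.7 × 1.6 = 15.52°C, giving 10.48°C.
  From 2500 m to 4500 m (saturated): cools by 5.3 × 2 = 10.6°C, giving -0.12°C.
Environment:
  From 900 m to 4100 m (environment, lower layer): cools by 12.2 × 3.2 = 39.04°C, giving -13.04°C.
  From 4100 m to 4500 m (environment, upper layer): cools by 8.7 × 0.4 = 3.48°C, giving -16.52°C.
T_parcel − T_env = -0.12 − (-16.52) = +16.4°C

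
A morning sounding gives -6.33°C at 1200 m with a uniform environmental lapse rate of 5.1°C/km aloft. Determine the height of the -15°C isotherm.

Height above start = (-6.33 − (-15)) / 5.1 = 1.7 km
Altitude = 1200 m + 1700 m = 2900 m

2900 m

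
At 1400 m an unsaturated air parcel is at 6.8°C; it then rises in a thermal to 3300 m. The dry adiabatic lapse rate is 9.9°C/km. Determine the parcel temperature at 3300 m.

-12.01°C

From 1400 m to 3300 m (dry adiabatic): cools by 9.9 × 1.9 = 18.81°C, giving -12.01°C.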